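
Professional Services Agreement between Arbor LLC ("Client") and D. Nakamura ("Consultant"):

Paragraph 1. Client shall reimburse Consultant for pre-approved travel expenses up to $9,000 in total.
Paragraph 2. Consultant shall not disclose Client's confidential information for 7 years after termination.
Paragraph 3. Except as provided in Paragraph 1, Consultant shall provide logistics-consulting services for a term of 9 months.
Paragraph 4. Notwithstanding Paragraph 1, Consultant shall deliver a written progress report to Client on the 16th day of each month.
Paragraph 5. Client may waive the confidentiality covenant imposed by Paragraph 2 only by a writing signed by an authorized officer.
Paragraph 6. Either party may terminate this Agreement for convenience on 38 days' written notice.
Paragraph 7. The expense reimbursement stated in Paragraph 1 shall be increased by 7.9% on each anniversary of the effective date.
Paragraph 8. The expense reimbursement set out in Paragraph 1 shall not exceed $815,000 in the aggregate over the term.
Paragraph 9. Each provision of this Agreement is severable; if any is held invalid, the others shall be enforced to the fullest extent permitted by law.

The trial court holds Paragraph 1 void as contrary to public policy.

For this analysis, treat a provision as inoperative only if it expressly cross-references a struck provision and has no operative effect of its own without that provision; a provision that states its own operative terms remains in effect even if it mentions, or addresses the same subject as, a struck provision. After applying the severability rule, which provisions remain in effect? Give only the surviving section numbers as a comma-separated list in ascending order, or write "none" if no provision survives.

2, 3, 4, 5, 6, 9

Paragraph 1 is struck. Paragraph 7 has no operative effect of its own apart from Paragraph 1 and is therefore inoperative. Paragraph 8 operates only by reference to Paragraph 1, so it falls with Paragraph 1. Paragraph 3 mentions Paragraph 1 but its own obligation stands independently of Paragraph 1, so Paragraph 3 is not affected. Although Paragraph 4 refers to Paragraph 1, its operative terms do not depend on Paragraph 1, so it remains in effect. Under the severability clause in Paragraph 9, the remaining provisions continue in force. That leaves Paragraph 2, Paragraph 3, Paragraph 4, Paragraph 5, Paragraph 6, and Paragraph 9 in effect.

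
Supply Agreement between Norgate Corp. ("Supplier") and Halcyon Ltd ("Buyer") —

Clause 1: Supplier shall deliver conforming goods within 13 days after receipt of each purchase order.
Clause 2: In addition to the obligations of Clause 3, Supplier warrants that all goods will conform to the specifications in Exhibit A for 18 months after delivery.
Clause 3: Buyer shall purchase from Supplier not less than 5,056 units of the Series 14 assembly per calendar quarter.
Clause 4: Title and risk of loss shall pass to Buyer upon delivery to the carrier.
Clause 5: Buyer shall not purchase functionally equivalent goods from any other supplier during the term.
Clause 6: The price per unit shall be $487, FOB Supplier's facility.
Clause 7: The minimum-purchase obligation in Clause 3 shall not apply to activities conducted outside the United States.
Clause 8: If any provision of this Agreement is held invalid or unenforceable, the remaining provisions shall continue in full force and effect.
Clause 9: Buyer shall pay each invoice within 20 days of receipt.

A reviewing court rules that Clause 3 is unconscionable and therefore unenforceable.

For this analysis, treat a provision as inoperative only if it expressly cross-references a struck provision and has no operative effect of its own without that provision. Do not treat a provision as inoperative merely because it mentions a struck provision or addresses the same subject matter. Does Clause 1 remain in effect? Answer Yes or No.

Yes

Clause 3 is struck. Clause 7 does nothing except set the carve-out from the minimum-purchase obligation by reference to Clause 3; with Clause 3 gone it has no independent effect and is inoperative. Clause 2 mentions Clause 3 but its own obligation stands independently of Clause 3, so Clause 2 is not affected. Clause 8 is a severability clause and preserves every provision that can still be given independent effect. Clause 1, Clause 2, Clause 4, Clause 5, Clause 6, Clause 8, and Clause 9 remain in effect. Clause 1 is among the surviving provisions, so the answer is yes.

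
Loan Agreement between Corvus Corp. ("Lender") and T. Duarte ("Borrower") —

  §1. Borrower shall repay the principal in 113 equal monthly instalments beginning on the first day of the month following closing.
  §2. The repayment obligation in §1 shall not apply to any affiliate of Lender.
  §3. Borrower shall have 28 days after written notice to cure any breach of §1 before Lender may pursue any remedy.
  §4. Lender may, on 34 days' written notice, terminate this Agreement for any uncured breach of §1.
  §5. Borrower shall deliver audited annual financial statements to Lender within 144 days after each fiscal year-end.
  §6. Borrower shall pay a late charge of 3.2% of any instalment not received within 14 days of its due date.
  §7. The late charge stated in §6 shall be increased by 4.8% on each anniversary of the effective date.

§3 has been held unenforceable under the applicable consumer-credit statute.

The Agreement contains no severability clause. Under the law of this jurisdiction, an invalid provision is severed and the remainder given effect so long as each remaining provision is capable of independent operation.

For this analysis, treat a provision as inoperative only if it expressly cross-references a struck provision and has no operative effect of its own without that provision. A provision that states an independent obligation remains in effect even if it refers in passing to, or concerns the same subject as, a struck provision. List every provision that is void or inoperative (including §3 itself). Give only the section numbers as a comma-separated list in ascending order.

§3 is struck. No other provision's operative terms depend on §3. Under the stated default rule, only provisions that cannot operate independently fall away; the rest are enforced. The provisions still in force are §1, §2, §4, §5, §6, and §7.

3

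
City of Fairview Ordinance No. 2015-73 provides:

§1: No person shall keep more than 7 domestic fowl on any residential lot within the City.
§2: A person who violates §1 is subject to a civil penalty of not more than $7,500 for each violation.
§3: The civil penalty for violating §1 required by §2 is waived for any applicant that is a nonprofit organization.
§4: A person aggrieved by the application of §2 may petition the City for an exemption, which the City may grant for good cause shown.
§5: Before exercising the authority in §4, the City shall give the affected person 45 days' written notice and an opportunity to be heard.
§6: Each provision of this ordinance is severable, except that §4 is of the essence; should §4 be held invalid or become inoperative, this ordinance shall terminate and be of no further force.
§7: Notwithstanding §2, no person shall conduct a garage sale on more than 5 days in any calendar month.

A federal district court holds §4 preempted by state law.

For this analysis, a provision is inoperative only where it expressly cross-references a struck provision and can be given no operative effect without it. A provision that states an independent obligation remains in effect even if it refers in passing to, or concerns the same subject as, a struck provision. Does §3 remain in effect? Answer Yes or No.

§4 is struck. §5 merely fixes the notice-and-hearing requirement for §4; with §4 gone it has nothing to operate on and falls away. §6 makes §4 an essential term, and §4 is the provision held invalid; under §6, the entire ordinance is therefore void. No provision of the ordinance survives. §3 is among the inoperative provisions, so the answer is no.

No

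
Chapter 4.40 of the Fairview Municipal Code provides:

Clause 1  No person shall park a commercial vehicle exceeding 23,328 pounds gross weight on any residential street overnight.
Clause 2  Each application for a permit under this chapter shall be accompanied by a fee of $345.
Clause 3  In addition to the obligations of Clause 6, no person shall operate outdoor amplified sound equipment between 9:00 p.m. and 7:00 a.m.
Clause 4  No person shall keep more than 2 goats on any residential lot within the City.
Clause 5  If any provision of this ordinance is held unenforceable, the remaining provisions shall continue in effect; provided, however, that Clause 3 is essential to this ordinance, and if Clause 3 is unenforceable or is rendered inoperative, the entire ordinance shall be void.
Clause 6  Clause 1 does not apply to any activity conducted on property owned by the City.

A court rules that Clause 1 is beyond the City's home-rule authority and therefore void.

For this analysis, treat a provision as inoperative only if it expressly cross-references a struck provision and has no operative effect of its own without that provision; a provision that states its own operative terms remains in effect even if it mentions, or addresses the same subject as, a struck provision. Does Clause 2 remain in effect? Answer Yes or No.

Yes

Clause 1 is struck. Clause 6 has no operative effect of its own apart from Clause 1 and is therefore inoperative. Although Clause 3 refers to Clause 6, its operative terms do not depend on Clause 6, so it remains in effect. Clause 5 makes Clause 3 an essential term, but Clause 3 is unaffected, so the severability proviso in Clause 5 preserves the remaining provisions. The provisions still in force are Clause 2, Clause 3, Clause 4, and Clause 5. Clause 2 is among the surviving provisions, so the answer is yes.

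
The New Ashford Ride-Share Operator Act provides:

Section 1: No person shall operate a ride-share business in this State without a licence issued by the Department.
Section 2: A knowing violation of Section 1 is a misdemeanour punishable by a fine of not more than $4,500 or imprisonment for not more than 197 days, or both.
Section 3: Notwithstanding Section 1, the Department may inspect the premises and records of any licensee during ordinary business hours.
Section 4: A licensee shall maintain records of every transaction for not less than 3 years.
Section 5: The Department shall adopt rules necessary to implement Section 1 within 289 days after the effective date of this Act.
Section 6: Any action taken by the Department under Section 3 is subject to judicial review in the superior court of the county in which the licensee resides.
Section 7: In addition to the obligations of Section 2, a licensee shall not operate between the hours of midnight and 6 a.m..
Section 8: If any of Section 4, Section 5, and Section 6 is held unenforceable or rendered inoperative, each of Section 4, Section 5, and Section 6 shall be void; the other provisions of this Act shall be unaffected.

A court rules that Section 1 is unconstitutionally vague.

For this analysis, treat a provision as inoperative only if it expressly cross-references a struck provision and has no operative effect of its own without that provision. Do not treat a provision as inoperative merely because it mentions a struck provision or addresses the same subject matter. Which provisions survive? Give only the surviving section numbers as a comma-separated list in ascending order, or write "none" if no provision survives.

Section 1 is struck. The only function of Section 2 is the criminal penalty for violating Section 1, so it cannot stand once Section 1 is removed. Section 5 operates only by reference to Section 1, so it falls with Section 1. Section 7 mentions Section 2 but its own obligation stands independently of Section 2, so Section 7 is not affected. Section 3 mentions Section 1 but its own obligation stands independently of Section 1, so Section 3 is not affected. Section 8 declares Section 4, Section 5, and Section 6 mutually dependent; since one of them has fallen, all of them are of no effect. That brings down Section 4 and Section 6 as well. The remainder continues in force under Section 8. Section 3, Section 7, and Section 8 remain in effect.

3, 7, 8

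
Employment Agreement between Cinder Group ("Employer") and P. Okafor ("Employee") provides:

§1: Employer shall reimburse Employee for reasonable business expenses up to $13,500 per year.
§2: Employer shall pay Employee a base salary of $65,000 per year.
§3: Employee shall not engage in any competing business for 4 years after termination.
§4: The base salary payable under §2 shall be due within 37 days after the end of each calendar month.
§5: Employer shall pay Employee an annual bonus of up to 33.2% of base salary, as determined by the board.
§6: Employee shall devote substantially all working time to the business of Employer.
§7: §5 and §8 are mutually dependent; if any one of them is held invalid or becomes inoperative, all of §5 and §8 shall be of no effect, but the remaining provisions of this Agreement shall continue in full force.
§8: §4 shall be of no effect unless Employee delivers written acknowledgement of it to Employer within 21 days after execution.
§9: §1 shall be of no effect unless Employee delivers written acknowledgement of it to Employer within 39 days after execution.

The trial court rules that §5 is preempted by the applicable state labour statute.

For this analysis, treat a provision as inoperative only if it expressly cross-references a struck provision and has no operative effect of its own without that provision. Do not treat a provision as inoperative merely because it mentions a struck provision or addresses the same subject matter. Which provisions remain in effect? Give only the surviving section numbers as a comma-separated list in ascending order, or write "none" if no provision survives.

§5 is struck. No other provision's operative terms depend on §5. §7 declares §5 and §8 mutually dependent; since one of them has fallen, all of them are of no effect. That brings down §8 as well. The remainder continues in force under §7. That leaves §1, §2, §3, §4, §6, §7, and §9 in effect.

1, 2, 3, 4, 6, 7, 9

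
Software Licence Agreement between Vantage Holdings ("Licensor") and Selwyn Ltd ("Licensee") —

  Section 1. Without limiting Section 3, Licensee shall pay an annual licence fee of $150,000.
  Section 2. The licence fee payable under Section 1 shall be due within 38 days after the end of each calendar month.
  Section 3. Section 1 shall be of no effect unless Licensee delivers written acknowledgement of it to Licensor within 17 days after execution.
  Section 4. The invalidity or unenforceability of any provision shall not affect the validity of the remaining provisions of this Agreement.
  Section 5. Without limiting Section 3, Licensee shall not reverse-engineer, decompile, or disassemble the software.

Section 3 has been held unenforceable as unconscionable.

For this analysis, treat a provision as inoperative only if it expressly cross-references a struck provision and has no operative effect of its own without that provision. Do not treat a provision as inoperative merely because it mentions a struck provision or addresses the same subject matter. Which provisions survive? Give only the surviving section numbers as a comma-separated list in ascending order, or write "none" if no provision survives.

Section 3 is struck. Section 1 mentions Section 3 but its own obligation stands independently of Section 3, so Section 1 is not affected. Although Section 5 refers to Section 3, its operative terms do not depend on Section 3, so it remains in effect. No other provision's operative terms depend on Section 3. Section 4 is a severability clause and preserves every provision that can still be given independent effect. The provisions still in force are Section 1, Section 2, Section 4, and Section 5.

1, 2, 4, 5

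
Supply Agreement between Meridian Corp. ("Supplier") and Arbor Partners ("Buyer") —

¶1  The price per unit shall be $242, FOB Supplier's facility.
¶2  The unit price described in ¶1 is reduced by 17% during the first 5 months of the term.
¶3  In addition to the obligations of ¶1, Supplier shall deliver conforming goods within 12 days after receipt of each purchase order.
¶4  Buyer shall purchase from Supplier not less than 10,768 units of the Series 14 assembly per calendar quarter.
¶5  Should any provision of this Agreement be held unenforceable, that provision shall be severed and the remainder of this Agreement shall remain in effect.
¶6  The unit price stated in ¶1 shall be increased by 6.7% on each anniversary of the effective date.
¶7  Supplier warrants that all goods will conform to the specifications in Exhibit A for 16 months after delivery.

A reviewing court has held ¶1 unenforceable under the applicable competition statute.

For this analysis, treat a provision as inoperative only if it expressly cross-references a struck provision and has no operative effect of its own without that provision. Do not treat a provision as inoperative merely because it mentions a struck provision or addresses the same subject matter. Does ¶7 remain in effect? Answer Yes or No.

Yes

¶1 is struck. ¶2 has no operative effect of its own apart from ¶1 and is therefore inoperative. ¶6 has no operative effect of its own apart from ¶1 and is therefore inoperative. Although ¶3 refers to ¶1, its operative terms do not depend on ¶1, so it remains in effect. Under the severability clause in ¶5, the remaining provisions continue in force. That leaves ¶3, ¶4, ¶5, and ¶7 in effect. ¶7 is among the surviving provisions, so the answer is yes.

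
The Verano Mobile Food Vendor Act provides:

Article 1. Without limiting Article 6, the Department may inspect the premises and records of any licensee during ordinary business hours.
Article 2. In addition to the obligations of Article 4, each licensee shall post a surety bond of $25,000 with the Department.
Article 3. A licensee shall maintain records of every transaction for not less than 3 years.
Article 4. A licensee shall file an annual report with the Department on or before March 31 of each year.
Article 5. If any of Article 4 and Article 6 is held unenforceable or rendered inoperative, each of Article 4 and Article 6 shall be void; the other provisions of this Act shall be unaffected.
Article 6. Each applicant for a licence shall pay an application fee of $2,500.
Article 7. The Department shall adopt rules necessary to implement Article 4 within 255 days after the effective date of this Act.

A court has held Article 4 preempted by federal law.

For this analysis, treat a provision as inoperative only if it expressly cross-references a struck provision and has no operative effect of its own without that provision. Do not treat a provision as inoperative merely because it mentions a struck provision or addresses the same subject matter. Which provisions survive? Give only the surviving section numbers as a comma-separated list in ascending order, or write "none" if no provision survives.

1, 2, 3, 5

Article 4 is struck. Article 7 merely fixes the rulemaking mandate for Article 4; with Article 4 gone it has nothing to operate on and falls away. Although Article 2 refers to Article 4, its operative terms do not depend on Article 4, so it remains in effect. Although Article 1 refers to Article 6, its operative terms do not depend on Article 6, so it remains in effect. Article 5 declares Article 4 and Article 6 mutually dependent; since one of them has fallen, all of them are of no effect. That brings down Article 6 as well. The remainder continues in force under Article 5. Article 1, Article 2, Article 3, and Article 5 remain in effect.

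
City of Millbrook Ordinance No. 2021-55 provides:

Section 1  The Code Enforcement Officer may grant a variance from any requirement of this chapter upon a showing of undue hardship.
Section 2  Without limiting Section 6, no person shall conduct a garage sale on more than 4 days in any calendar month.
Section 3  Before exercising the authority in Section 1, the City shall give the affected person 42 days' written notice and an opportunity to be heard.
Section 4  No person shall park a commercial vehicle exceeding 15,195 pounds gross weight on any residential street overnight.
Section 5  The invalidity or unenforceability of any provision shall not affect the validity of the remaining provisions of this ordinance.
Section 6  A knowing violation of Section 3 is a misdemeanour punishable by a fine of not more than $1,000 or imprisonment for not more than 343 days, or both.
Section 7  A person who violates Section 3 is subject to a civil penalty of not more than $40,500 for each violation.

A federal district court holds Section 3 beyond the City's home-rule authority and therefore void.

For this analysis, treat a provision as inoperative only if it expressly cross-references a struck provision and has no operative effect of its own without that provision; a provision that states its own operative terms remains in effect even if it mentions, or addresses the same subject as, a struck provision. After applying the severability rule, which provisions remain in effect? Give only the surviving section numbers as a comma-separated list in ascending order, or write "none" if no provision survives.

Section 3 is struck. Section 6 merely fixes the criminal penalty for violating Section 3; with Section 3 gone it has nothing to operate on and falls away. Section 7 merely fixes the civil penalty for violating Section 3; with Section 3 gone it has nothing to operate on and falls away. Section 2 mentions Section 6 but its own obligation stands independently of Section 6, so Section 2 is not affected. Section 5 is a severability clause and preserves every provision that can still be given independent effect. That leaves Section 1, Section 2, Section 4, and Section 5 in effect.

1, 2, 4, 5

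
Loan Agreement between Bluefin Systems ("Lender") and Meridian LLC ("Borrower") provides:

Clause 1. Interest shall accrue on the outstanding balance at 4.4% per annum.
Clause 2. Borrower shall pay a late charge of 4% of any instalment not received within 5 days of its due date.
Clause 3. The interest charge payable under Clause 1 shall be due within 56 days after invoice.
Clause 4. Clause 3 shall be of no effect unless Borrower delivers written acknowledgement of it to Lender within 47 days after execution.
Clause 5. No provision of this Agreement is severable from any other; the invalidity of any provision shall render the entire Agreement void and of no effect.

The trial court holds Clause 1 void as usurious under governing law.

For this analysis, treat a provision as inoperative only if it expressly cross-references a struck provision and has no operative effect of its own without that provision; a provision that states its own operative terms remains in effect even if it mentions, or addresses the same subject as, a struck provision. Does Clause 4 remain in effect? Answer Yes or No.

No

Clause 1 is struck. Clause 3 operates only by reference to Clause 1, so it falls with Clause 1. The only function of Clause 4 is the acknowledgement condition for Clause 3, so it cannot stand once Clause 3 is removed. Clause 5 provides that the Agreement is not severable, so the invalidity of any one provision voids the entire Agreement. No provision of the Agreement survives. Clause 4 is among the inoperative provisions, so the answer is no.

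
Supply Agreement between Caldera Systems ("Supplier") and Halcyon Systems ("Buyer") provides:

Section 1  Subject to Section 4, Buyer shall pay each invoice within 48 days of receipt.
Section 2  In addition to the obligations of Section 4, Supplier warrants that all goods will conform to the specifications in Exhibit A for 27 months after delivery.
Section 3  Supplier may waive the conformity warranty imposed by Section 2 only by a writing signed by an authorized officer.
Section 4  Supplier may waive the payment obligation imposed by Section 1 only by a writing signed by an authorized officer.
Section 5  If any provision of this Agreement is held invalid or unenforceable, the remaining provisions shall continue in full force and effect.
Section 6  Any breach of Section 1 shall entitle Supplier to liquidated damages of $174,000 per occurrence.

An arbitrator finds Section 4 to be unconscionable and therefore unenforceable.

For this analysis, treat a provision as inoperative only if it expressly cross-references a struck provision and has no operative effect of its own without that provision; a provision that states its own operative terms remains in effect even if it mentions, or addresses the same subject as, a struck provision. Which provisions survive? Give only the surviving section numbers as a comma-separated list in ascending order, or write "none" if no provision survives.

1, 2, 3, 5, 6

Section 4 is struck. Although Section 1 refers to Section 4, its operative terms do not depend on Section 4, so it remains in effect. Although Section 2 refers to Section 4, its operative terms do not depend on Section 4, so it remains in effect. No other provision's operative terms depend on Section 4. Under the severability clause in Section 5, the remaining provisions continue in force. Section 1, Section 2, Section 3, Section 5, and Section 6 remain in effect.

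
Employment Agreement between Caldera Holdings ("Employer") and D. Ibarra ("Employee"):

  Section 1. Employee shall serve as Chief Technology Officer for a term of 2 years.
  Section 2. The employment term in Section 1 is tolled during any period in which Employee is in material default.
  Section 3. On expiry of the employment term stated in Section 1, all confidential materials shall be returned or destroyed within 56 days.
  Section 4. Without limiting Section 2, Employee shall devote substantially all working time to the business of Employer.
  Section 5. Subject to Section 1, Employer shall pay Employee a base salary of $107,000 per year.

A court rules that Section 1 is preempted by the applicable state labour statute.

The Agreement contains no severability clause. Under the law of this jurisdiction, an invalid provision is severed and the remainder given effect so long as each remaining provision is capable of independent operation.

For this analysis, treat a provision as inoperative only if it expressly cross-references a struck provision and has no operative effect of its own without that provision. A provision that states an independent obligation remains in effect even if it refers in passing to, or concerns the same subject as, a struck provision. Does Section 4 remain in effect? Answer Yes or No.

Section 1 is struck. The whole of Section 2 is the tolling of the employment term, defined by reference to Section 1, so Section 2 cannot stand once Section 1 is removed. The only function of Section 3 is the return obligation tied to Section 1, so it cannot stand once Section 1 is removed. Although Section 4 refers to Section 2, its operative terms do not depend on Section 2, so it remains in effect. Although Section 5 refers to Section 1, its operative terms do not depend on Section 1, so it remains in effect. With no severability clause, the stated default rule severs what cannot stand and enforces each remaining provision that can operate on its own. Section 4 and Section 5 remain in effect. Section 4 is among the surviving provisions, so the answer is yes.

Yes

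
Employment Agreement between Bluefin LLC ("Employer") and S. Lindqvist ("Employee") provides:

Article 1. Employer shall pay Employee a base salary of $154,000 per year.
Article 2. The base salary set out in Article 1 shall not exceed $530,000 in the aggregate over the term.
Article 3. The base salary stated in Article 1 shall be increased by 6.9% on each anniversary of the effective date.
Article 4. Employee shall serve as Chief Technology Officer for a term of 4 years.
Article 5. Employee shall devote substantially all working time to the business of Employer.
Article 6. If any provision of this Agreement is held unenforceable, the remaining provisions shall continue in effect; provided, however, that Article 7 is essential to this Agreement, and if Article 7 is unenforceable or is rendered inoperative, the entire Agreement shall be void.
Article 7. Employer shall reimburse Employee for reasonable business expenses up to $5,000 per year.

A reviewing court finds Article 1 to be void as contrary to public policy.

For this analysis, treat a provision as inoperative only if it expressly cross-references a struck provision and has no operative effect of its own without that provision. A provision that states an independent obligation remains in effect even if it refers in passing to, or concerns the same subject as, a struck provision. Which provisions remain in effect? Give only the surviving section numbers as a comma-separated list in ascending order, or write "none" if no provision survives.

Article 1 is struck. Article 2 does nothing except set the aggregate cap on the base salary by reference to Article 1; with Article 1 gone it has no independent effect and is inoperative. Article 3 operates only by reference to Article 1, so it falls with Article 1. Article 6 makes Article 7 an essential term, but Article 7 is unaffected, so the severability proviso in Article 6 preserves the remaining provisions. Article 4, Article 5, Article 6, and Article 7 remain in effect.

4, 5, 6, 7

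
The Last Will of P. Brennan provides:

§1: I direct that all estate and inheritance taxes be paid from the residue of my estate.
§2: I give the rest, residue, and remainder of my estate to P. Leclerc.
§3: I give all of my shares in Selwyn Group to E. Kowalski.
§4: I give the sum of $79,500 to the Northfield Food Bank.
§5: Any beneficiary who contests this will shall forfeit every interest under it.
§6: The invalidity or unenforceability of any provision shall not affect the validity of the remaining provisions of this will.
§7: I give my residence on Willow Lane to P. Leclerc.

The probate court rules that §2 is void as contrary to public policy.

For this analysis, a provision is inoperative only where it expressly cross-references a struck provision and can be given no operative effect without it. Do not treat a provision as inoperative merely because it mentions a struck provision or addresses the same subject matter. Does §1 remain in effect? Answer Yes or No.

§2 is struck. Nothing else in the will is defined by reference to §2. §6 is a severability clause and preserves every provision that can still be given independent effect. The provisions still in force are §1, §3, §4, §5, §6, and §7. §1 is among the surviving provisions, so the answer is yes.

Yes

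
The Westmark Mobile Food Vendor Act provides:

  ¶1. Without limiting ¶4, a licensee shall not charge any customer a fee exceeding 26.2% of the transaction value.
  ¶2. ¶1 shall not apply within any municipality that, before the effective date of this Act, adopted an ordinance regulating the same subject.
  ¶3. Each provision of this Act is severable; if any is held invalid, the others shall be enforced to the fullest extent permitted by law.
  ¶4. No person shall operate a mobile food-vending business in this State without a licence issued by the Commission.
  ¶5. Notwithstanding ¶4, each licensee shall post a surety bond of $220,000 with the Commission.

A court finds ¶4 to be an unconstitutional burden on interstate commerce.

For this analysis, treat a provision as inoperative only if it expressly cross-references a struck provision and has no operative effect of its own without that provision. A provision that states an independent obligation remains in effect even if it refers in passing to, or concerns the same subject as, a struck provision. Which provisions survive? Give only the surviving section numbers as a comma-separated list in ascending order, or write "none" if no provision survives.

1, 2, 3, 5

¶4 is struck. Although ¶5 refers to ¶4, its operative terms do not depend on ¶4, so it remains in effect. ¶1 mentions ¶4 but its own obligation stands independently of ¶4, so ¶1 is not affected. Nothing else in the Act is defined by reference to ¶4. Under the severability clause in ¶3, the remaining provisions continue in force. The provisions still in force are ¶1, ¶2, ¶3, and ¶5.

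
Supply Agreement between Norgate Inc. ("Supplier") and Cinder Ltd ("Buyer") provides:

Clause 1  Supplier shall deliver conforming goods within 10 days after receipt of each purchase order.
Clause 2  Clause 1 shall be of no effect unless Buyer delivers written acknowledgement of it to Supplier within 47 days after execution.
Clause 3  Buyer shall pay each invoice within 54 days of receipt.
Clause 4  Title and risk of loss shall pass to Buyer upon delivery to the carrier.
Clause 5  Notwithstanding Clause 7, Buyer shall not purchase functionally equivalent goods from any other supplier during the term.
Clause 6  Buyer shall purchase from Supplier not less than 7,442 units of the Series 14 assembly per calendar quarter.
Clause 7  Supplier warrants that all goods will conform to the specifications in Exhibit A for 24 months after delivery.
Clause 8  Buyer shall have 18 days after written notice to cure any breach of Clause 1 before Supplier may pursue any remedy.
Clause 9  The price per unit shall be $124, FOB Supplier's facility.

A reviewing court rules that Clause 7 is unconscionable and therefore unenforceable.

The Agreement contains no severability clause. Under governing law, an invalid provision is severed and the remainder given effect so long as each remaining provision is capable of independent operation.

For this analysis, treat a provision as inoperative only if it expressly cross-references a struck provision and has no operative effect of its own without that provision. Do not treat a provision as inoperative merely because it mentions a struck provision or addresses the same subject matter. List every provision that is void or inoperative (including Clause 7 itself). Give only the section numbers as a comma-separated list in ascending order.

7

Clause 7 is struck. Although Clause 5 refers to Clause 7, its operative terms do not depend on Clause 7, so it remains in effect. Nothing else in the Agreement is defined by reference to Clause 7. With no severability clause, the stated default rule severs what cannot stand and enforces each remaining provision that can operate on its own. The provisions still in force are Clause 1, Clause 2, Clause 3, Clause 4, Clause 5, Clause 6, Clause 8, and Clause 9.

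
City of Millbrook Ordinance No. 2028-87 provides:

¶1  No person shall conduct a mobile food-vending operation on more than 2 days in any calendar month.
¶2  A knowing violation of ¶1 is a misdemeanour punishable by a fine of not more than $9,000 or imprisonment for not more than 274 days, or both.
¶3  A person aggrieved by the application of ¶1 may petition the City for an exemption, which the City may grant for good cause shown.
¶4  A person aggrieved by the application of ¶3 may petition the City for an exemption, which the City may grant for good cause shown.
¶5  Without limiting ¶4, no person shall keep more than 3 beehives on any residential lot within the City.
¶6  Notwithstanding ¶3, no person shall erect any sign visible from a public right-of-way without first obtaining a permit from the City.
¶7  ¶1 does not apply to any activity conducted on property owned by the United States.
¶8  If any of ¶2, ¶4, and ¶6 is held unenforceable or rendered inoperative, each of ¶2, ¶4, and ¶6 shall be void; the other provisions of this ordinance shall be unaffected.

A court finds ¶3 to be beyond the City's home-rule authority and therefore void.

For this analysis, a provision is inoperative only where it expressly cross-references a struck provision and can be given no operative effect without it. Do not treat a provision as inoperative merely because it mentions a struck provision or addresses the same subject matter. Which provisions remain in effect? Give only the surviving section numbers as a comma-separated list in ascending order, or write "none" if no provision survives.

1, 5, 7, 8

¶3 is struck. ¶4 operates only by reference to ¶3, so it falls with ¶3. ¶5 mentions ¶4 but its own obligation stands independently of ¶4, so ¶5 is not affected. ¶8 declares ¶2, ¶4, and ¶6 mutually dependent; since one of them has fallen, all of them are of no effect. That brings down ¶2 and ¶6 as well. The remainder continues in force under ¶8. ¶1, ¶5, ¶7, and ¶8 remain in effect.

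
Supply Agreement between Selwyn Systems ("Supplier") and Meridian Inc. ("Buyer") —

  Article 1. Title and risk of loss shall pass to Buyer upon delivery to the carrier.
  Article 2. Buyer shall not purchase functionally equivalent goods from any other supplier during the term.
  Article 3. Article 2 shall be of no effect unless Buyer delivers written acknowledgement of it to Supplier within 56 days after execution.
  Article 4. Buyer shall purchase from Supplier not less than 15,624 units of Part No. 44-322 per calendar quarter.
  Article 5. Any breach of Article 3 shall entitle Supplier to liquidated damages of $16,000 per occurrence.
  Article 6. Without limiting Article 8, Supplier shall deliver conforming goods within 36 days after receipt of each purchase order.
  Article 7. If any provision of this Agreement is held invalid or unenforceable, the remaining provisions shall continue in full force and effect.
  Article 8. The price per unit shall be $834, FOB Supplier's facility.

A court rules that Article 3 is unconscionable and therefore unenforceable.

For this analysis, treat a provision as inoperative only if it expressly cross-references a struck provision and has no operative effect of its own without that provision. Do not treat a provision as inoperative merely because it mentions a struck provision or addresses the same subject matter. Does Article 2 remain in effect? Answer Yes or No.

Yes

Article 3 is struck. The whole of Article 5 is the liquidated-damages amount, defined by reference to Article 3, so Article 5 cannot stand once Article 3 is removed. Under the severability clause in Article 7, the remaining provisions continue in force. Article 1, Article 2, Article 4, Article 6, Article 7, and Article 8 remain in effect. Article 2 is among the surviving provisions, so the answer is yes.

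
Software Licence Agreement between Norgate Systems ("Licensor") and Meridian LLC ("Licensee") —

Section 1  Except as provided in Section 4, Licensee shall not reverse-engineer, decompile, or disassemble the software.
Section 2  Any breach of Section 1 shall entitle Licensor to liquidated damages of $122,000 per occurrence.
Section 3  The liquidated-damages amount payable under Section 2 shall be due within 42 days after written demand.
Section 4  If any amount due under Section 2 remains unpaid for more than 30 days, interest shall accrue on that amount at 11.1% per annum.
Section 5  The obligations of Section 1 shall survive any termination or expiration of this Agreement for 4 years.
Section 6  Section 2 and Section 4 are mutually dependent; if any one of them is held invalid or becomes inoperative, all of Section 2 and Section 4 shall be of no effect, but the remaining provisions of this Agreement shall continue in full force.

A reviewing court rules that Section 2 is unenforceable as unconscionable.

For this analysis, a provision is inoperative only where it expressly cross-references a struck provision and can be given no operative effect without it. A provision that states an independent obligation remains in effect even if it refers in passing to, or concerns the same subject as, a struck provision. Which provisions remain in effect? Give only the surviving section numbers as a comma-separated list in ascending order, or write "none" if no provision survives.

Section 2 is struck. Section 3 has no operative effect of its own apart from Section 2 and is therefore inoperative. Section 4 operates only by reference to Section 2, so it falls with Section 2. Although Section 1 refers to Section 4, its operative terms do not depend on Section 4, so it remains in effect. Section 6 declares Section 2 and Section 4 mutually dependent; since one of them has fallen, all of them are of no effect. The remainder continues in force under Section 6. The provisions still in force are Section 1, Section 5, and Section 6.

1, 5, 6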